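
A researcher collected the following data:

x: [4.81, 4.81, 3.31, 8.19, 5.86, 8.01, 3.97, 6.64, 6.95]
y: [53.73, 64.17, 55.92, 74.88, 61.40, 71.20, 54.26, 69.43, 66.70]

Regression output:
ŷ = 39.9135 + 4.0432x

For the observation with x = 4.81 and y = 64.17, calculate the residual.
Residual = 4.8087

The residual is the difference between the actual value and the predicted value:

Residual = y - ŷ

Step 1: Calculate predicted value
ŷ = 39.9135 + 4.0432 × 4.81
ŷ = 59.3613

Step 2: Calculate residual
Residual = 64.17 - 59.3613
Residual = 4.8087

Sign check: y > ŷ, so the point is above the line and the fit underestimates here.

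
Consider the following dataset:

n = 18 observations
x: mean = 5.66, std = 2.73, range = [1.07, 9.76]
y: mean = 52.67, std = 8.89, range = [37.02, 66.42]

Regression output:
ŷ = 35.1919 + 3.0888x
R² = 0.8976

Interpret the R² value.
R² = 0.8976 means 89.76% of the variation in y is explained by the linear relationship with x. This indicates a strong fit.

R² (coefficient of determination) measures the proportion of variance in y explained by the regression model.

Here R² = 0.8976:
- Explained: 89.76% of the variation in y
- Unexplained (residual): 100% − 89.76% = 10.24%
- Rule of thumb (below 0.3 weak; 0.3 to below 0.7 moderate; 0.7 and above strong) → strong

Calculation: R² = 1 − (SS_res / SS_tot), where SS_res is the sum of squared residuals and SS_tot the total sum of squares.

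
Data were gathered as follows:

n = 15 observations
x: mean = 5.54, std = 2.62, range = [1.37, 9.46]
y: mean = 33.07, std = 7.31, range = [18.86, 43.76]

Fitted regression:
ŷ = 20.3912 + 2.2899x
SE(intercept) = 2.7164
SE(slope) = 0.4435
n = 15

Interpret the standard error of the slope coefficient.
The slope 2.2899 is pinned down to within about ±0.4435 (one SE) by these data — relative uncertainty 19.4%, i.e. precise.

What SE measures:
- The standard error quantifies the sampling variability of the coefficient estimate
- It is the estimated standard deviation of β̂₁ across hypothetical repeated samples of the same size
- Smaller SE → more precise estimate

Relative precision:
- SE / |β̂₁| = 0.4435 / 2.2899 = 19.4%
- Rule of thumb (under 20%: precise; 20% to under 50%: moderately precise; 50% or more: imprecise) → precise

Link to the t-test: t = β̂₁ / SE(β̂₁) = 2.2899 / 0.4435 = 5.1632, the statistic for H₀: β₁ = 0.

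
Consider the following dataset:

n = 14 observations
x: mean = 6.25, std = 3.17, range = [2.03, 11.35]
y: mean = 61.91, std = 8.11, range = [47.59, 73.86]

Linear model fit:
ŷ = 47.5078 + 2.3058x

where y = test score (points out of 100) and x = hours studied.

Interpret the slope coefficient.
An increase of one hour in study time is associated with a 2.3058 points increase in predicted test score.

The slope β₁ = 2.3058 gives the rate at which the fitted test score changes with study time.

Interpretation:
- Study time up by 1 hour → predicted test score increases by 2.3058 points
- The effect is assumed constant over the observed range of x (linearity)
- The sign (+) gives the direction; the magnitude 2.3058 gives the size of the effect per hour

(β₀ = 47.5078 is the fitted value at x = 0 and is not part of the slope interpretation.)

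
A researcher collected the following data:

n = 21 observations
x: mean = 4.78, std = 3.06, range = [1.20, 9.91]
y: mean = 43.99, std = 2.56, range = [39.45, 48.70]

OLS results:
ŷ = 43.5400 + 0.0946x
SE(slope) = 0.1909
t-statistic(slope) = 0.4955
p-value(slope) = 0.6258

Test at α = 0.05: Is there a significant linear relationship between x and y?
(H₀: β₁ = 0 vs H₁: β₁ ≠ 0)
Fail to reject H₀: p-value = 0.6258 ≥ α = 0.05. The linear relationship is not significant at the 5% level.

Hypothesis test for the slope coefficient:

H₀: β₁ = 0 (no linear relationship)
H₁: β₁ ≠ 0 (linear relationship exists)

Test statistic: t = β̂₁ / SE(β̂₁) = 0.0946 / 0.1909 = 0.4955

p = 0.6258: how often a slope estimate this far from 0 (in SE units) would arise by chance if β₁ were truly 0.

Decision rule: reject H₀ if p-value < α.
p-value = 0.6258 ≥ α = 0.05 → fail to reject H₀.

Conclusion: the linear association between x and y is not significant at the 5% level.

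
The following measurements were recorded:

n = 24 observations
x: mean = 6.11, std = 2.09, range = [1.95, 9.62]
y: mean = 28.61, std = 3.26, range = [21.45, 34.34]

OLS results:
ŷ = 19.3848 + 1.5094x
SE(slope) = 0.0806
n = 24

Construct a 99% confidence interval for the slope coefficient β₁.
The 99% CI for β₁ is (1.2822, 1.7366)

Confidence interval for the slope:

The 99% CI for β₁ is: β̂₁ ± t*(α/2, n-2) × SE(β̂₁)

Step 1: Find critical t-value
- Confidence level = 0.99
- Degrees of freedom = n - 2 = 24 - 2 = 22
- t*(α/2, 22) = 2.8188

Step 2: Calculate margin of error
Margin = 2.8188 × 0.0806 = 0.2272

Step 3: Construct interval
CI = 1.5094 ± 0.2272
CI = (1.2822, 1.7366)

Interpretation: each one-unit increase in x is associated with a change in mean y of between 1.2822 and 1.7366, with 99% confidence.
The interval does not include 0, suggesting a significant linear relationship.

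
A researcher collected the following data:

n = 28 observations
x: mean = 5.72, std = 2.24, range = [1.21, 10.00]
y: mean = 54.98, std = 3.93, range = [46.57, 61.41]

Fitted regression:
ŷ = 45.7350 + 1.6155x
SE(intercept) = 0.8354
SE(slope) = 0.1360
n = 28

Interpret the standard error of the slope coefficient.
The slope 1.6155 is pinned down to within about ±0.1360 (one SE) by these data — relative uncertainty 8.4%, i.e. precise.

SE(β̂₁) = 0.1360 says: if we drew many samples of n = 28 from the same population and refit each time, the fitted slopes would scatter with a standard deviation of roughly 0.1360 around the true β₁.

Relative precision:
- SE / |β̂₁| = 0.1360 / 1.6155 = 8.4%
- Rule of thumb (under 20%: precise; 20% to under 50%: moderately precise; 50% or more: imprecise) → precise

Link to the t-test: t = β̂₁ / SE(β̂₁) = 1.6155 / 0.1360 = 11.8787, the statistic for H₀: β₁ = 0.

What drives SE(β̂₁): wider spread of x values → smaller SE; more residual scatter → larger SE.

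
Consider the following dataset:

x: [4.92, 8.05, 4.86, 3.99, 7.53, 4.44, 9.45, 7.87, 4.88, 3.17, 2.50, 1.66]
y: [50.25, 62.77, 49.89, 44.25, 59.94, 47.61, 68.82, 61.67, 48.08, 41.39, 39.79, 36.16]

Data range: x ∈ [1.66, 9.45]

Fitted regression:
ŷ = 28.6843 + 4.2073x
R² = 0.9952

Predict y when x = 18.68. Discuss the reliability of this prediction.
ŷ = 107.2767, but this is extrapolation (above the data range [1.66, 9.45]) and may be unreliable.

Prediction calculation:
ŷ = 28.6843 + 4.2073 × 18.68
ŷ = 107.2767

Reliability:
- Data range: x ∈ [1.66, 9.45]
- Prediction point: x = 18.68 is 9.23 units above the observed range → this is EXTRAPOLATION, not interpolation

Why that matters here:
- There are no observations near this x to validate the fitted line there
- The standard error of prediction grows with (x − x̄)², and x = 18.68 is far from x̄ = 5.28

The R² = 0.9952 only validates the fit within [1.66, 9.45]; treat ŷ = 107.2767 with caution.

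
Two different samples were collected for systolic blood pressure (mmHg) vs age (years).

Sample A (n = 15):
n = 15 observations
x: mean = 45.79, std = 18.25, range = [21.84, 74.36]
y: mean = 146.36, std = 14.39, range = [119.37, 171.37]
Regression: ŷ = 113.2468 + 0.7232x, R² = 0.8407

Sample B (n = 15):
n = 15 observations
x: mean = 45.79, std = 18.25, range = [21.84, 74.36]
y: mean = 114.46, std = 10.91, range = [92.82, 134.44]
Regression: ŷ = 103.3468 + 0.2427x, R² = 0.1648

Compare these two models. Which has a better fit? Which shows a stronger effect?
Model A has the better fit (R² = 0.8407 vs 0.1648). Model A shows the stronger effect (|β₁| = 0.7232 vs 0.2427).

Model Comparison:

Fit — compare R²:
- Model A: R² = 0.8407 → 84.07% of variance in blood pressure explained
- Model B: R² = 0.1648 → 16.48% of variance in blood pressure explained
- 0.8407 > 0.1648 → Model A has the better fit

Which has the larger per-year effect? (|β₁|)
- Model A: β₁ = 0.7232 → predicted blood pressure rises 0.7232 mmHg per additional year of age
- Model B: β₁ = 0.2427 → predicted blood pressure rises 0.2427 mmHg per additional year of age
- |0.7232| > |0.2427| → Model A shows the stronger marginal effect

Note: The two samples could reflect different populations, time periods, or measurement quality.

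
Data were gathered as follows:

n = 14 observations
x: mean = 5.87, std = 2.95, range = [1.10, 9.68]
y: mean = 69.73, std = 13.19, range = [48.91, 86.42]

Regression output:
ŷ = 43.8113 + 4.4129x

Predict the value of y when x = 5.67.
ŷ = 68.8324

To predict y for x = 5.67, substitute into the regression equation:

ŷ = 43.8113 + 4.4129 × 5.67
ŷ = 43.8113 + 25.0211
ŷ = 68.8324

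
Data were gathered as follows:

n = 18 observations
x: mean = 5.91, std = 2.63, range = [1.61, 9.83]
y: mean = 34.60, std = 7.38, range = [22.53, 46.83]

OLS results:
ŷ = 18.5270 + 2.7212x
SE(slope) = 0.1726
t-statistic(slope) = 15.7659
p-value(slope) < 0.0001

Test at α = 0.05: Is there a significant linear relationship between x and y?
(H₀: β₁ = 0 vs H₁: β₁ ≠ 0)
Reject H₀: p-value < 0.0001 < α = 0.05. The linear relationship is significant at the 5% level.

Hypothesis test for the slope coefficient:

H₀: β₁ = 0 (no linear relationship)
H₁: β₁ ≠ 0 (linear relationship exists)

Test statistic: t = β̂₁ / SE(β̂₁) = 2.7212 / 0.1726 = 15.7659

The p-value (<0.0001) is the probability, under H₀, of a t-statistic at least as extreme as |t| = 15.7659 (two-sided, df = n − 2 = 16).

Decision rule: reject H₀ if p-value < α.
p-value < 0.0001 < α = 0.05 → reject H₀.

Conclusion: the linear association between x and y is significant at the 5% level.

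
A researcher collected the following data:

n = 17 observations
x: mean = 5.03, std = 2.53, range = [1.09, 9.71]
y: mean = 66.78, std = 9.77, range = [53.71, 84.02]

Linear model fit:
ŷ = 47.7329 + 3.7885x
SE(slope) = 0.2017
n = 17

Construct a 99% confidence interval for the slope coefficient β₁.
The 99% CI for β₁ is (3.1942, 4.3828)

Confidence interval for the slope:

The 99% CI for β₁ is: β̂₁ ± t*(α/2, n-2) × SE(β̂₁)

Step 1: Find critical t-value
- Confidence level = 0.99
- Degrees of freedom = n - 2 = 17 - 2 = 15
- t*(α/2, 15) = 2.9467

Step 2: Calculate margin of error
Margin = 2.9467 × 0.2017 = 0.5943

Step 3: Construct interval
CI = 3.7885 ± 0.5943
CI = (3.1942, 4.3828)

Interpretation: We are 99% confident that the true slope β₁ lies between 3.1942 and 4.3828.
Both endpoints are positive, so the data support a genuinely positive slope at this confidence level.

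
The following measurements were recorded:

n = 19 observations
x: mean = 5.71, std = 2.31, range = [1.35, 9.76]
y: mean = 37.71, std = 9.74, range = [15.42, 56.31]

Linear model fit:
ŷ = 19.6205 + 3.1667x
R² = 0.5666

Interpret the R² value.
R² = 0.5666 means 56.66% of the variation in y is explained by the linear relationship with x. This indicates a moderate fit.

R² = 1 − SS_res/SS_tot compares the residual scatter to the total scatter of y about its mean.

Here R² = 0.5666:
- Explained: 56.66% of the variation in y
- Unexplained (residual): 100% − 56.66% = 43.34%
- Rule of thumb (below 0.3 weak; 0.3 to below 0.7 moderate; 0.7 and above strong) → moderate

Calculation: R² = 1 − (SS_res / SS_tot), where SS_res is the sum of squared residuals and SS_tot the total sum of squares.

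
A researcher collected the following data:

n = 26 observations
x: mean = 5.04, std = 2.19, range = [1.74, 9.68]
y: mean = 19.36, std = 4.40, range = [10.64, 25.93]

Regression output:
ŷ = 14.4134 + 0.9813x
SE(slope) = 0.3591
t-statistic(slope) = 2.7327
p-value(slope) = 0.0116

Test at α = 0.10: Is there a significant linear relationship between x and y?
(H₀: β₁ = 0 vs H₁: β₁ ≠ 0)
Since p-value = 0.0116 < α = 0.10, reject H₀ — the slope is significantly different from 0.

Hypothesis test for the slope coefficient:

H₀: β₁ = 0 (no linear relationship)
H₁: β₁ ≠ 0 (linear relationship exists)

Test statistic: t = β̂₁ / SE(β̂₁) = 0.9813 / 0.3591 = 2.7327

The p-value (0.0116) is the probability, under H₀, of a t-statistic at least as extreme as |t| = 2.7327 (two-sided, df = n − 2 = 24).

Decision rule: reject H₀ if p-value < α.
p-value = 0.0116 < α = 0.10 → reject H₀.

At α = 0.10 the data do provide convincing evidence of a nonzero slope.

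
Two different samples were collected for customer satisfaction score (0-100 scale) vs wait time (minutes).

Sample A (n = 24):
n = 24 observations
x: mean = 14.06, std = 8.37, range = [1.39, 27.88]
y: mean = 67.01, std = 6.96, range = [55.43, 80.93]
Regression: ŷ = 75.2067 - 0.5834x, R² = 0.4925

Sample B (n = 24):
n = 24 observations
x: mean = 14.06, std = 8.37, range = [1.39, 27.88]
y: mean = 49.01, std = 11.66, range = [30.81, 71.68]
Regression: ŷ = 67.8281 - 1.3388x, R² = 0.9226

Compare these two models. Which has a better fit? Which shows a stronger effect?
Model B has the better fit (R² = 0.9226 vs 0.4925). Model B shows the stronger effect (|β₁| = 1.3388 vs 0.5834).

Model Comparison:

Fit — compare R²:
- Model A: R² = 0.4925 → 49.25% of variance in satisfaction score explained
- Model B: R² = 0.9226 → 92.26% of variance in satisfaction score explained
- 0.9226 > 0.4925 → Model B has the better fit

Strength of effect — compare |β₁|:
- Model A: β₁ = -0.5834 → predicted satisfaction score falls 0.5834 points per additional minute of wait time
- Model B: β₁ = -1.3388 → predicted satisfaction score falls 1.3388 points per additional minute of wait time
- |-0.5834| < |-1.3388| → Model B shows the stronger marginal effect

Note: R² measures how tightly points cluster around the line; β₁ measures how steep the line is — they answer different questions.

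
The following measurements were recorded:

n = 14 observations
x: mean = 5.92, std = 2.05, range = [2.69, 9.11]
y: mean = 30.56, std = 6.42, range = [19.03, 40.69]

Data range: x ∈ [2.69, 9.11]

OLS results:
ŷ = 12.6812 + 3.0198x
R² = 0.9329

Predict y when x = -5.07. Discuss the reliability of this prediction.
ŷ = -2.6292 (extrapolation — x = -5.07 lies outside [2.69, 9.11], so reliability is low).

Prediction calculation:
ŷ = 12.6812 + 3.0198 × (-5.07)
ŷ = -2.6292

Reliability:
- Data range: x ∈ [2.69, 9.11]
- Prediction point: x = -5.07 is 7.76 units below the observed range → this is EXTRAPOLATION, not interpolation

Why that matters here:
- The standard error of prediction grows with (x − x̄)², and x = -5.07 is far from x̄ = 5.92
- Real relationships often flatten, saturate, or turn nonlinear at extremes
- The linear relationship may not hold outside the observed range

A defensible statement: 'if the linear trend continued to x = -5.07, y would be about -2.6292' — the premise is untested.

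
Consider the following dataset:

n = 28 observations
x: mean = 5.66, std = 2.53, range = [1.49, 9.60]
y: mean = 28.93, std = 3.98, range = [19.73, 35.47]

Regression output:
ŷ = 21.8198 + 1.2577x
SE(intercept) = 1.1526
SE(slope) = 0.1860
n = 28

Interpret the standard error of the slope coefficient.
SE(β̂₁) = 0.1860 is the estimated standard deviation of the slope estimate across repeated samples; relative to β̂₁ = 1.2577 that is 14.8%, a precise estimate.

SE(β̂₁) = 0.1860 says: if we drew many samples of n = 28 from the same population and refit each time, the fitted slopes would scatter with a standard deviation of roughly 0.1860 around the true β₁.

Relative precision:
- SE / |β̂₁| = 0.1860 / 1.2577 = 14.8%
- Rule of thumb (under 20%: precise; 20% to under 50%: moderately precise; 50% or more: imprecise) → precise

Link to interval estimation: a confidence interval for β₁ is β̂₁ ± t* × 0.1860, so SE sets the half-width per unit of t*.

What drives SE(β̂₁): more residual scatter → larger SE.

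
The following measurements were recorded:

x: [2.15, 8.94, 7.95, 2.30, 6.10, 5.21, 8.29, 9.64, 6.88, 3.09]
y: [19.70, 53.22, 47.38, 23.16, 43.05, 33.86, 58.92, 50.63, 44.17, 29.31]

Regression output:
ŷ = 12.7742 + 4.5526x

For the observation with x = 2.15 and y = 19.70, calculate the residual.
Residual = -2.8623

The residual is the difference between the actual value and the predicted value:

Residual = y - ŷ

Step 1: Calculate predicted value
ŷ = 12.7742 + 4.5526 × 2.15
ŷ = 22.5623

Step 2: Calculate residual
Residual = 19.70 - 22.5623
Residual = -2.8623

The residual is negative, so the observed y = 19.70 sits below the regression line (the line overestimates it by 2.8623).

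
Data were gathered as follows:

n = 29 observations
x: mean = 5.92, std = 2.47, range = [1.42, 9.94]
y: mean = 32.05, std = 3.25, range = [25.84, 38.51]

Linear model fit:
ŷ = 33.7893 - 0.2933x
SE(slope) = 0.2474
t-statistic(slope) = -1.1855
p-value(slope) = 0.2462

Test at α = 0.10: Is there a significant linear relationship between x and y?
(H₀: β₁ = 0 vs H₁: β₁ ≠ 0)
p-value = 0.2462 ≥ α = 0.10, so we fail to reject H₀. The relationship is not significant.

Hypothesis test for the slope coefficient:

H₀: β₁ = 0 (no linear relationship)
H₁: β₁ ≠ 0 (linear relationship exists)

Test statistic: t = β̂₁ / SE(β̂₁) = -0.2933 / 0.2474 = -1.1855

p = 0.2462: how often a slope estimate this far from 0 (in SE units) would arise by chance if β₁ were truly 0.

Decision rule: reject H₀ if p-value < α.
p-value = 0.2462 ≥ α = 0.10 → fail to reject H₀.

There is not sufficient evidence at the 10% significance level to conclude that a linear relationship exists between x and y.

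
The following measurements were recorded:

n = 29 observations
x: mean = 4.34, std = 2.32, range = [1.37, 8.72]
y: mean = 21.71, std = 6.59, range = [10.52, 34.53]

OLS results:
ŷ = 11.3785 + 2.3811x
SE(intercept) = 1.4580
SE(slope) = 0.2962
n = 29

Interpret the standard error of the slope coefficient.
SE(β̂₁) = 0.2962 is the estimated standard deviation of the slope estimate across repeated samples; relative to β̂₁ = 2.3811 that is 12.4%, a precise estimate.

What SE measures:
- The standard error quantifies the sampling variability of the coefficient estimate
- It is the estimated standard deviation of β̂₁ across hypothetical repeated samples of the same size
- Smaller SE → more precise estimate

Relative precision:
- SE / |β̂₁| = 0.2962 / 2.3811 = 12.4%
- Rule of thumb (under 20%: precise; 20% to under 50%: moderately precise; 50% or more: imprecise) → precise

Rough 95% range (±2 SE): 2.3811 ± 0.5924 → (1.7887, 2.9735).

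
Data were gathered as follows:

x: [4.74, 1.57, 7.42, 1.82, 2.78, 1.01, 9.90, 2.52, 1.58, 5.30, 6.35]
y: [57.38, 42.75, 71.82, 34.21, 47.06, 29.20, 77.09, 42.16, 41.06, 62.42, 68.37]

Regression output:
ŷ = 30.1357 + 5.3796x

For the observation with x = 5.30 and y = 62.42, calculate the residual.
Residual = 3.7724

The residual is the difference between the actual value and the predicted value:

Residual = y - ŷ

Step 1: Calculate predicted value
ŷ = 30.1357 + 5.3796 × 5.30
ŷ = 58.6476

Step 2: Calculate residual
Residual = 62.42 - 58.6476
Residual = 3.7724

Interpretation: the model underestimates the actual value by 3.7724 at this point (positive residual → observation lies above the fitted line).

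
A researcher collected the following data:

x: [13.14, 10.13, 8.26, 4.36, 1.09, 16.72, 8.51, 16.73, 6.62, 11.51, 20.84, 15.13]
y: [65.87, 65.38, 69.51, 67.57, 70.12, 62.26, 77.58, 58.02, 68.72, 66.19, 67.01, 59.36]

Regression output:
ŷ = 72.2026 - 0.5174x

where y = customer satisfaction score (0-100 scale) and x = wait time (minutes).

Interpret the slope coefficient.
For each additional minute of wait time, predicted satisfaction score decreases by approximately 0.5174 points.

β₁ = -0.5174 is the change in predicted satisfaction score (points) per additional minute of wait time.

Interpretation:
- Wait time up by 1 minute → predicted satisfaction score decreases by 0.5174 points
- The effect is assumed constant over the observed range of x (linearity)

The intercept β₀ = 72.2026 is the predicted satisfaction score when wait time = 0; since the smallest observed x is 1.09, this is an extrapolation and mainly anchors the line.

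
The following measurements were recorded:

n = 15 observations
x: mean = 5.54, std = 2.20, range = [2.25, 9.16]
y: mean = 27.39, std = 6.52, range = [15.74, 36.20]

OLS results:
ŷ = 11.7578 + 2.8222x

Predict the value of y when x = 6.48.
ŷ = 30.0457

x = 6.48 lies inside the observed range [2.25, 9.16], so the fitted equation applies directly:

ŷ = 11.7578 + 2.8222 × 6.48
ŷ = 11.7578 + 18.2879
ŷ = 30.0457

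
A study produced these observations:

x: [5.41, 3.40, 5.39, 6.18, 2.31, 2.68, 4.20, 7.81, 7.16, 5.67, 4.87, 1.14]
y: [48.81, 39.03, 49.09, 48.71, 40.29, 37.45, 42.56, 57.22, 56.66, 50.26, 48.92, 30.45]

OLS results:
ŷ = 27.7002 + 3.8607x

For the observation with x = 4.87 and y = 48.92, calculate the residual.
Residual = 2.4182

The residual is the difference between the actual value and the predicted value:

Residual = y - ŷ

Step 1: Calculate predicted value
ŷ = 27.7002 + 3.8607 × 4.87
ŷ = 46.5018

Step 2: Calculate residual
Residual = 48.92 - 46.5018
Residual = 2.4182

Interpretation: the model underestimates the actual value by 2.4182 at this point (positive residual → observation lies above the fitted line).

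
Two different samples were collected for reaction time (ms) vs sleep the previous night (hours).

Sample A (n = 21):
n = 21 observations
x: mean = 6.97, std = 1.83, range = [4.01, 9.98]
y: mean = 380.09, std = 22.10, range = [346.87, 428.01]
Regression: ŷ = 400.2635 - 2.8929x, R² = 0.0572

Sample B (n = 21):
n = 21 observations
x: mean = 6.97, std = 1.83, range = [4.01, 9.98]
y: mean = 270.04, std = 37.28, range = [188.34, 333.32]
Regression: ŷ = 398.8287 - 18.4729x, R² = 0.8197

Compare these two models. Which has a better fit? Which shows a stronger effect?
Model B has the better fit (R² = 0.8197 vs 0.0572). Model B shows the stronger effect (|β₁| = 18.4729 vs 2.8929).

Model Comparison:

Fit — compare R²:
- Model A: R² = 0.0572 → 5.72% of variance in reaction time explained
- Model B: R² = 0.8197 → 81.97% of variance in reaction time explained
- 0.8197 > 0.0572 → Model B has the better fit

Effect size (slope magnitude):
- Model A: β₁ = -2.8929 → predicted reaction time falls 2.8929 ms per additional hour of sleep
- Model B: β₁ = -18.4729 → predicted reaction time falls 18.4729 ms per additional hour of sleep
- |-2.8929| < |-18.4729| → Model B shows the stronger marginal effect

Note: A steeper slope doesn't make a better model if the scatter around the line is large.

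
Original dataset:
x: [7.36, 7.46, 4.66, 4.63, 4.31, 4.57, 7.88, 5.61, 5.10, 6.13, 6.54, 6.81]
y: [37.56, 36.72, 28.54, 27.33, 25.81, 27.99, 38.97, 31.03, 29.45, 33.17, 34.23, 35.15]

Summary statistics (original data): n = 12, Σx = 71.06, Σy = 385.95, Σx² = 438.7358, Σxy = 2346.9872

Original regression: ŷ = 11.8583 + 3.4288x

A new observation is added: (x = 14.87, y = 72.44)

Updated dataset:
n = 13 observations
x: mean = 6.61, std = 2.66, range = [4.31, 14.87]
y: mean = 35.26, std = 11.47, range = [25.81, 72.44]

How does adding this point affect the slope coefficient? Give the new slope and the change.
The slope changes from 3.4288 to 4.2917 (change of +0.8629, or +25.2%).

The new point has HIGH LEVERAGE: x = 14.87 is far from the original mean x̄ = 71.06/12 ≈ 5.92 (original range [4.31, 7.88]).

Step 1: Update the sums with the new point (n goes from 12 to 13)
Σx  = 71.06 + 14.87 = 85.93
Σy  = 385.95 + 72.44 = 458.39
Σx² = 438.7358 + 14.87² = 438.7358 + 221.1169 = 659.8527
Σxy = 2346.9872 + 14.87×72.44 = 2346.9872 + 1077.1828 = 3424.1700

Step 2: Recompute the slope with b₁ = (nΣxy − ΣxΣy) / (nΣx² − (Σx)²)
Numerator   = 13×3424.1700 − 85.93×458.39 = 44514.2100 − 39389.4527 = 5124.7573
Denominator = 13×659.8527 − 85.93² = 8578.0851 − 7383.9649 = 1194.1202
b₁(new) = 5124.7573 / 1194.1202 = 4.2917

(Same formula on the original sums: (12×2346.9872 − 71.06×385.95) / (12×438.7358 − 71.06²) = 738.2394 / 215.3060 = 3.4288, matching the given fit.)

Step 3: Change in slope
Δβ₁ = 4.2917 − 3.4288 = +0.8629
Relative change = +0.8629 / 3.4288 × 100% = +25.2%
→ the slope increases when the point is added.

A high-leverage point only changes the slope if it is off the original line; here y = 72.44 is above the original trend, so the slope increases.
In practice: examine leverage (hᵢ) and Cook's distance rather than deleting it automatically; refit with and without it and report both if conclusions differ.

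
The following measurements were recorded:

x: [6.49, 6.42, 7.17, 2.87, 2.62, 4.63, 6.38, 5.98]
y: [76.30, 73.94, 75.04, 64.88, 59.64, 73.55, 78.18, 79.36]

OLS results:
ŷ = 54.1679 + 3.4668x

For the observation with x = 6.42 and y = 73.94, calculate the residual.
Residual = -2.4848

The residual is the difference between the actual value and the predicted value:

Residual = y - ŷ

Step 1: Calculate predicted value
ŷ = 54.1679 + 3.4668 × 6.42
ŷ = 76.4248

Step 2: Calculate residual
Residual = 73.94 - 76.4248
Residual = -2.4848

The residual is negative, so the observed y = 73.94 sits below the regression line (the line overestimates it by 2.4848).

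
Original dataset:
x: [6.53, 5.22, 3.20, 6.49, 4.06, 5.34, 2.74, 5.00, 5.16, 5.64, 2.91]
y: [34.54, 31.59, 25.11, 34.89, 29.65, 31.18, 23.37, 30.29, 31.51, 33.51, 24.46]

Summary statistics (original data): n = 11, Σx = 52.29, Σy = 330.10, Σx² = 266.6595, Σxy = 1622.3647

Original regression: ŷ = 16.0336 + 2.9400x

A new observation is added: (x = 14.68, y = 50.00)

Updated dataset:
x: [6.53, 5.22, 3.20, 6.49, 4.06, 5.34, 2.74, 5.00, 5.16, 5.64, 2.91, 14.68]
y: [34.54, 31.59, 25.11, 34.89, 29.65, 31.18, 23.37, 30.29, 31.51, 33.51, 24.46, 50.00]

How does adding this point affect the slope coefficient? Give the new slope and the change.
The slope changes from 2.9400 to 2.1685 (change of -0.7715, or -26.2%).

x = 14.68 lies well outside the original x-range [2.74, 6.53] (x̄ ≈ 4.75), so this observation has high leverage and can move the slope substantially.

Step 1: Update the sums with the new point (n goes from 11 to 12)
Σx  = 52.29 + 14.68 = 66.97
Σy  = 330.10 + 50.00 = 380.10
Σx² = 266.6595 + 14.68² = 266.6595 + 215.5024 = 482.1619
Σxy = 1622.3647 + 14.68×50.00 = 1622.3647 + 734.0000 = 2356.3647

Step 2: Recompute the slope with b₁ = (nΣxy − ΣxΣy) / (nΣx² − (Σx)²)
Numerator   = 12×2356.3647 − 66.97×380.10 = 28276.3764 − 25455.2970 = 2821.0794
Denominator = 12×482.1619 − 66.97² = 5785.9428 − 4484.9809 = 1300.9619
b₁(new) = 2821.0794 / 1300.9619 = 2.1685

(Same formula on the original sums: (11×1622.3647 − 52.29×330.10) / (11×266.6595 − 52.29²) = 585.0827 / 199.0104 = 2.9400, matching the given fit.)

Step 3: Change in slope
Δβ₁ = 2.1685 − 2.9400 = -0.7715
Relative change = -0.7715 / 2.9400 × 100% = -26.2%
→ the slope decreases when the point is added.

Because the point sits below the extension of the original line at a high-leverage x, it tilts the fit down.
In practice: refit with and without it and report both if conclusions differ; check such a point for data-entry or measurement error.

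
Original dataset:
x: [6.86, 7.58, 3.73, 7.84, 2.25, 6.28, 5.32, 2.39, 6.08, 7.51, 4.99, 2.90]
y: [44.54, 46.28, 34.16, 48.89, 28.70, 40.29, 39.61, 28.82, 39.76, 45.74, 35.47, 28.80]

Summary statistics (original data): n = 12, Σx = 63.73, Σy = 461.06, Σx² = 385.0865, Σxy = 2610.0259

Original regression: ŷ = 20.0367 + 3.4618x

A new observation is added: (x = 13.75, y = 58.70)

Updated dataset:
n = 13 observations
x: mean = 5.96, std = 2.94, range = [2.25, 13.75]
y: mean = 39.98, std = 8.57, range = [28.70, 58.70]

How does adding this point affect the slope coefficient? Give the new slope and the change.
Adding the point moves β₁ from 3.4618 to 2.8423, i.e. it decreases by 0.6195 (-17.9%).

The new point has HIGH LEVERAGE: x = 13.75 is far from the original mean x̄ = 63.73/12 ≈ 5.31 (original range [2.25, 7.84]).

Step 1: Update the sums with the new point (n goes from 12 to 13)
Σx  = 63.73 + 13.75 = 77.48
Σy  = 461.06 + 58.70 = 519.76
Σx² = 385.0865 + 13.75² = 385.0865 + 189.0625 = 574.1490
Σxy = 2610.0259 + 13.75×58.70 = 2610.0259 + 807.1250 = 3417.1509

Step 2: Recompute the slope with b₁ = (nΣxy − ΣxΣy) / (nΣx² − (Σx)²)
Numerator   = 13×3417.1509 − 77.48×519.76 = 44422.9617 − 40271.0048 = 4151.9569
Denominator = 13×574.1490 − 77.48² = 7463.9370 − 6003.1504 = 1460.7866
b₁(new) = 4151.9569 / 1460.7866 = 2.8423

(Same formula on the original sums: (12×2610.0259 − 63.73×461.06) / (12×385.0865 − 63.73²) = 1936.9570 / 559.5251 = 3.4618, matching the given fit.)

Step 3: Change in slope
Δβ₁ = 2.8423 − 3.4618 = -0.6195
Relative change = -0.6195 / 3.4618 × 100% = -17.9%
→ the slope decreases when the point is added.

A high-leverage point only changes the slope if it is off the original line; here y = 58.70 is below the original trend, so the slope decreases.
In practice: refit with and without it and report both if conclusions differ; check such a point for data-entry or measurement error.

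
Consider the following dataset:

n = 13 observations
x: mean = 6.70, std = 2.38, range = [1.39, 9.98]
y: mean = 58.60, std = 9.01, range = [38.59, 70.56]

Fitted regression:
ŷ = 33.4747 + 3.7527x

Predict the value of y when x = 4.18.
ŷ = 49.1610

To predict y for x = 4.18, substitute into the regression equation:

ŷ = 33.4747 + 3.7527 × 4.18
ŷ = 33.4747 + 15.6863
ŷ = 49.1610

This is a point prediction; actual observations scatter around it by roughly the residual standard deviation.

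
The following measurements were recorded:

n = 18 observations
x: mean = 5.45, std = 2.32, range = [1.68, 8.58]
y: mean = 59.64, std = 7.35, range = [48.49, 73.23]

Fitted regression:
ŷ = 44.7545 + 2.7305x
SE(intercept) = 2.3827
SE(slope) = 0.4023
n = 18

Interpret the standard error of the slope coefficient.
SE(slope) = 0.4023 measures the uncertainty in the estimated slope. The coefficient is estimated precisely (SE/|β̂₁| = 14.7%).

SE(β̂₁) = s / √Sxx, where s is the residual standard deviation and Sxx = Σ(x − x̄)². It is the yardstick for how far β̂₁ = 2.7305 could plausibly be from the true slope.

Relative precision:
- SE / |β̂₁| = 0.4023 / 2.7305 = 14.7%
- Rule of thumb (under 20%: precise; 20% to under 50%: moderately precise; 50% or more: imprecise) → precise

Rough 95% range (±2 SE): 2.7305 ± 0.8046 → (1.9259, 3.5351).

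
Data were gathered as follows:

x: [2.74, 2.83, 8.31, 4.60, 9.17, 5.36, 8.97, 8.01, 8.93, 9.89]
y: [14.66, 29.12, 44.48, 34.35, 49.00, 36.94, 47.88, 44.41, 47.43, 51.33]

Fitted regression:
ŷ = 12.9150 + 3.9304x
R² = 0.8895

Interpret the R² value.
R² = 0.8895 means 88.95% of the variation in y is explained by the linear relationship with x. This indicates a strong fit.

R² (coefficient of determination) measures the proportion of variance in y explained by the regression model.

Here R² = 0.8895:
- Explained: 88.95% of the variation in y
- Unexplained (residual): 100% − 88.95% = 11.05%
- Rule of thumb (below 0.3 weak; 0.3 to below 0.7 moderate; 0.7 and above strong) → strong

Note: R² says nothing about causation, and a high R² does not by itself mean the linear form is appropriate — check the residuals.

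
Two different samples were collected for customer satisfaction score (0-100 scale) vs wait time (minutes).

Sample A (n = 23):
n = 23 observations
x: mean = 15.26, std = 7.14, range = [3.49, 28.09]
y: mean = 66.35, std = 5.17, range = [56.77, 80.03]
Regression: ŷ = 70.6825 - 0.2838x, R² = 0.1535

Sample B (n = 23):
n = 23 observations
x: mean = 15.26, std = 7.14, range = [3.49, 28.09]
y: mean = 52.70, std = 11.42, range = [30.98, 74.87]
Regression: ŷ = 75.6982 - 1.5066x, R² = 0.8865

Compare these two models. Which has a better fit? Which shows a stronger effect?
Model B has the better fit (R² = 0.8865 vs 0.1535). Model B shows the stronger effect (|β₁| = 1.5066 vs 0.2838).

Model Comparison:

Goodness of fit (R²):
- Model A: R² = 0.1535 → 15.35% of variance in satisfaction score explained
- Model B: R² = 0.8865 → 88.65% of variance in satisfaction score explained
- 0.8865 > 0.1535 → Model B has the better fit

Effect size (slope magnitude):
- Model A: β₁ = -0.2838 → predicted satisfaction score falls 0.2838 points per additional minute of wait time
- Model B: β₁ = -1.5066 → predicted satisfaction score falls 1.5066 points per additional minute of wait time
- |-0.2838| < |-1.5066| → Model B shows the stronger marginal effect

Notes:
- A steeper slope doesn't make a better model if the scatter around the line is large.
- The two samples could reflect different populations, time periods, or measurement quality.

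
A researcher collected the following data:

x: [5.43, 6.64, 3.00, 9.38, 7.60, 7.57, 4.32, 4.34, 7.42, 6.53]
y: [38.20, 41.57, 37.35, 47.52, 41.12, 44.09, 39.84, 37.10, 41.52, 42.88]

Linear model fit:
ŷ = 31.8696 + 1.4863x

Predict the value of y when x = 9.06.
ŷ = 45.3355

Plug x = 9.06 into the fitted line:

ŷ = 31.8696 + 1.4863 × 9.06
ŷ = 31.8696 + 13.4659
ŷ = 45.3355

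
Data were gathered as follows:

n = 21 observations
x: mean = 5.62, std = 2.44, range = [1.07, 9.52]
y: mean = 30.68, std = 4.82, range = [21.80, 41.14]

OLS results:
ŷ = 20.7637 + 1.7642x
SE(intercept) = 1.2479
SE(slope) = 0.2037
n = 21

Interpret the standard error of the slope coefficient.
SE(slope) = 0.2037 measures the uncertainty in the estimated slope. The coefficient is estimated precisely (SE/|β̂₁| = 11.5%).

What SE measures:
- The standard error quantifies the sampling variability of the coefficient estimate
- It is the estimated standard deviation of β̂₁ across hypothetical repeated samples of the same size
- Smaller SE → more precise estimate

Relative precision:
- SE / |β̂₁| = 0.2037 / 1.7642 = 11.5%
- Rule of thumb (under 20%: precise; 20% to under 50%: moderately precise; 50% or more: imprecise) → precise

Link to interval estimation: a confidence interval for β₁ is β̂₁ ± t* × 0.2037, so SE sets the half-width per unit of t*.

What drives SE(β̂₁): wider spread of x values → smaller SE; larger n (here n = 21) → smaller SE.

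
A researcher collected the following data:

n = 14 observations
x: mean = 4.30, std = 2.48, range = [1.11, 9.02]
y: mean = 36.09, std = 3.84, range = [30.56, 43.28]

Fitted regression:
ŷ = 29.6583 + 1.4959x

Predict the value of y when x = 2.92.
ŷ = 34.0263

Plug x = 2.92 into the fitted line:

ŷ = 29.6583 + 1.4959 × 2.92
ŷ = 29.6583 + 4.3680
ŷ = 34.0263

This is a point prediction; actual observations scatter around it by roughly the residual standard deviation.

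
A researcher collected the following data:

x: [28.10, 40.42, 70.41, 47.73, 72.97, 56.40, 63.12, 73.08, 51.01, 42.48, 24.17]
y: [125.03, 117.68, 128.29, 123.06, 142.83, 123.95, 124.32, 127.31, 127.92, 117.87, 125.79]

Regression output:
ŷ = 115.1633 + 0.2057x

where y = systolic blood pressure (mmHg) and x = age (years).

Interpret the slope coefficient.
For each additional year of age, predicted blood pressure increases by approximately 0.2057 mmHg.

The slope coefficient β₁ = 0.2057 represents the marginal effect of age on blood pressure.

Interpretation:
- Age up by 1 year → predicted blood pressure increases by 0.2057 mmHg
- This is a linear approximation: the same per-unit change is assumed across the whole observed x range

(β₀ = 115.1633 is the fitted value at x = 0 and is not part of the slope interpretation.)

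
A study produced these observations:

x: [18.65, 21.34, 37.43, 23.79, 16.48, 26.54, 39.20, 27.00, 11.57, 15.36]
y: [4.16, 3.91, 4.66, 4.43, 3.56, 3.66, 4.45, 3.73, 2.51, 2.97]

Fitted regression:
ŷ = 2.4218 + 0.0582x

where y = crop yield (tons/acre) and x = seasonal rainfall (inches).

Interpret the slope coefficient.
An increase of one inch in rainfall is associated with a 0.0582 tons/acre increase in predicted crop yield.

The slope coefficient β₁ = 0.0582 represents the marginal effect of rainfall on crop yield.

Interpretation:
- Rainfall up by 1 inch → predicted crop yield increases by 0.0582 tons/acre
- The effect is assumed constant over the observed range of x (linearity)
- The slope describes association in these data, not necessarily a causal effect

The intercept β₀ = 2.4218 is the predicted crop yield when rainfall = 0; since the smallest observed x is 11.57, this is an extrapolation and mainly anchors the line.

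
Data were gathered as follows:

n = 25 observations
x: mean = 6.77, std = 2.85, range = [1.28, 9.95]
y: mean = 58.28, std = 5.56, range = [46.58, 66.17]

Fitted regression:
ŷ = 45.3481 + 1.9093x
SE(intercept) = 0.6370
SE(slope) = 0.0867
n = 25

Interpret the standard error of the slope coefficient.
SE(β̂₁) = 0.0867 is the estimated standard deviation of the slope estimate across repeated samples; relative to β̂₁ = 1.9093 that is 4.5%, a precise estimate.

What SE measures:
- The standard error quantifies the sampling variability of the coefficient estimate
- It is the estimated standard deviation of β̂₁ across hypothetical repeated samples of the same size
- Smaller SE → more precise estimate

Relative precision:
- SE / |β̂₁| = 0.0867 / 1.9093 = 4.5%
- Rule of thumb (under 20%: precise; 20% to under 50%: moderately precise; 50% or more: imprecise) → precise

Link to interval estimation: a confidence interval for β₁ is β̂₁ ± t* × 0.0867, so SE sets the half-width per unit of t*.

What drives SE(β̂₁): more residual scatter → larger SE.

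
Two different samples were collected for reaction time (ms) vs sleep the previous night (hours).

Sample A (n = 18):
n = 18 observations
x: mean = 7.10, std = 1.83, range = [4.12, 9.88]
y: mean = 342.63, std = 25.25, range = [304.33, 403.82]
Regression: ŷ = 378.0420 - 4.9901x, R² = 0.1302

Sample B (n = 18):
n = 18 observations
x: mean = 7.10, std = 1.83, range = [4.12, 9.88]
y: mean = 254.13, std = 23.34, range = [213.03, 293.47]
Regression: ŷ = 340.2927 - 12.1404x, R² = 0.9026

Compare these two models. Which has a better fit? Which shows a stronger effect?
Model B has the better fit (R² = 0.9026 vs 0.1302). Model B shows the stronger effect (|β₁| = 12.1404 vs 4.9901).

Model Comparison:

Which explains more variance? (R²)
- Model A: R² = 0.1302 → 13.02% of variance in reaction time explained
- Model B: R² = 0.9026 → 90.26% of variance in reaction time explained
- 0.9026 > 0.1302 → Model B has the better fit

Strength of effect — compare |β₁|:
- Model A: β₁ = -4.9901 → predicted reaction time falls 4.9901 ms per additional hour of sleep
- Model B: β₁ = -12.1404 → predicted reaction time falls 12.1404 ms per additional hour of sleep
- |-4.9901| < |-12.1404| → Model B shows the stronger marginal effect

Notes:
- The two samples could reflect different populations, time periods, or measurement quality.
- A better fit (higher R²) doesn't necessarily mean a more important relationship.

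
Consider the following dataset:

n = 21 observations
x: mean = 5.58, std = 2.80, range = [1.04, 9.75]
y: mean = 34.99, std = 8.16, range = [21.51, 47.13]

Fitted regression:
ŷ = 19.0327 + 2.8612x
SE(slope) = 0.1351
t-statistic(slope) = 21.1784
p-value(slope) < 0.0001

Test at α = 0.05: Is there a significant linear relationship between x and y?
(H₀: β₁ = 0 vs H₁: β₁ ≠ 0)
Reject H₀: p-value < 0.0001 < α = 0.05. The linear relationship is significant at the 5% level.

Hypothesis test for the slope coefficient:

H₀: β₁ = 0 (no linear relationship)
H₁: β₁ ≠ 0 (linear relationship exists)

Test statistic: t = β̂₁ / SE(β̂₁) = 2.8612 / 0.1351 = 21.1784

With df = 19, the two-sided p-value for |t| = 21.1784 is <0.0001.

Decision rule: reject H₀ if p-value < α.
p-value < 0.0001 < α = 0.05 → reject H₀.

There is sufficient evidence at the 5% significance level to conclude that a linear relationship exists between x and y.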